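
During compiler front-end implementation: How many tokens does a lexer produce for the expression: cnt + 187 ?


Scanning 'cnt + 187'
Token 1: 'cnt' -> identifier
Token 2: '+' -> operator
Token 3: '187' -> integer_literal
Total tokens: 3

3


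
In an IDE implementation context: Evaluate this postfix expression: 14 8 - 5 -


Processing tokens left to right:
Push 14, Push 8
Pop 14 and 8, compute 14 - 8 = 6, push 6
Push 5
Pop 6 and 5, compute 6 - 5 = 1, push 1
Stack result: 1

1


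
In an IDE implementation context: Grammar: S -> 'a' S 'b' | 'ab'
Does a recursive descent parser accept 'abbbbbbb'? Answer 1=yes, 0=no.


Grammar accepts strings of the form a^n b^n (n >= 1)
Word: 'abbbbbbb'
Counting: 1 a's and 7 b's
Check: 1 == 7? No
Mismatch: a-count != b-count
Rejected

0


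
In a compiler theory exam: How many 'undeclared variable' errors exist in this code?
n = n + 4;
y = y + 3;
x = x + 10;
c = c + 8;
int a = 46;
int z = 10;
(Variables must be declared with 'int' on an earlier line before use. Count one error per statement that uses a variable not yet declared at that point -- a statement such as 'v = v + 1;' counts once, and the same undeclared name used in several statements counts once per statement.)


Scanning code line by line:
  Line 1: use 'n' -> ERROR (undeclared)
  Line 2: use 'y' -> ERROR (undeclared)
  Line 3: use 'x' -> ERROR (undeclared)
  Line 4: use 'c' -> ERROR (undeclared)
  Line 5: declare 'a' -> declared = ['a']
  Line 6: declare 'z' -> declared = ['a', 'z']
Total undeclared variable errors: 4

4


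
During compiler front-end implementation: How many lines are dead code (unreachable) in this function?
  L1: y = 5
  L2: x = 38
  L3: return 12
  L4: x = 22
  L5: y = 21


Analyzing control flow:
  L1: reachable (before return)
  L2: reachable (before return)
  L3: reachable (return statement)
  L4: DEAD (after return at L3)
  L5: DEAD (after return at L3)
Return at L3, total lines = 5
Dead lines: L4 through L5
Count: 2

2


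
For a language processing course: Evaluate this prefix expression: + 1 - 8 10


Parsing prefix expression: + 1 - 8 10
Step 1: Innermost operation '- 8 10'
  8 - 10 = -2
Step 2: Outer operation '+ 1 [-2]'
  1 + -2 = -1

-1


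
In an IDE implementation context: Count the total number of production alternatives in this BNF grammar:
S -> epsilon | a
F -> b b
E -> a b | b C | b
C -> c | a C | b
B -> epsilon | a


Counting alternatives per rule:
  S: 2 alternative(s)
  F: 1 alternative(s)
  E: 3 alternative(s)
  C: 3 alternative(s)
  B: 2 alternative(s)
Sum: 2 + 1 + 3 + 3 + 2 = 11

11


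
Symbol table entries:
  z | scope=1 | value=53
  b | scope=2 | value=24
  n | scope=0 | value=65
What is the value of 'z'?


Searching symbol table for 'z':
  z | scope=1 | value=53 <- MATCH
  b | scope=2 | value=24
  n | scope=0 | value=65
Found 'z' at scope 1 with value 53

53


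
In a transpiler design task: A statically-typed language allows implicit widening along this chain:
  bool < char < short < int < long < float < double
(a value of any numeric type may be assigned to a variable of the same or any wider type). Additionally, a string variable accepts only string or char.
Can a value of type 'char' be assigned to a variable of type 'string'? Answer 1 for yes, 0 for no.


Target variable type: string
Source value type: char
Rule: string accepts only {string, char}
  source 'char' in {string, char}? Yes
Result: 1

1


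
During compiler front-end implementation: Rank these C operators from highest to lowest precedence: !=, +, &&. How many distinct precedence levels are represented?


Looking up precedence for each operator:
  != -> precedence 3
  + -> precedence 5
  && -> precedence 2
Sorted highest to lowest: +, !=, &&
Distinct precedence values: [5, 3, 2]
Number of distinct levels: 3

3


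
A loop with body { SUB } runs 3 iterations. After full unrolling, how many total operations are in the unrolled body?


Loop body operations: SUB (1 op per iteration)
Unrolling 3 iterations:
  Iteration 1: SUB (1 ops)
  Iteration 2: SUB (1 ops)
  Iteration 3: SUB (1 ops)
Total: 3 iterations * 1 ops/iter = 3 operations

3


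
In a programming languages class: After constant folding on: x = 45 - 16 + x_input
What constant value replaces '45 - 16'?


Identifying constant sub-expression:
  Original: x = 45 - 16 + x_input
  45 and 16 are both compile-time constants
  Evaluating: 45 - 16 = 29
  After folding: x = 29 + x_input

29


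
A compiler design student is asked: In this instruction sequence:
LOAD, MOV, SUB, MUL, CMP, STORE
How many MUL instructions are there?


Scanning instruction sequence for MUL:
  Position 1: LOAD
  Position 2: MOV
  Position 3: SUB
  Position 4: MUL <- MATCH
  Position 5: CMP
  Position 6: STORE
Matches at positions: [4]
Total MUL count: 1

1


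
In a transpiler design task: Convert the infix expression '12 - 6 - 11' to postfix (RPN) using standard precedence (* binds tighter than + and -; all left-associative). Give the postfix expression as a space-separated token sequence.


Applying the shunting-yard algorithm:
  Operand 12 -> output
  Push '-' onto operator stack -> op-stack: [-]
  Operand 6 -> output
  See '-' (prec 1); top '-' (prec 1) >= it -> pop '-' to output
  Push '-' onto operator stack -> op-stack: [-]
  Operand 11 -> output
  End of input: pop '-' to output
Postfix result: 12 6 - 11 -

12 6 - 11 -


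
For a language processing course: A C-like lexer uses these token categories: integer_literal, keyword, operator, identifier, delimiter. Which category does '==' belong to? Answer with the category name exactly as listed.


Token: '=='
Checking categories:
  identifier: no
  integer_literal: no
  operator: YES
  keyword: no
  delimiter: no
Category: operator

operator


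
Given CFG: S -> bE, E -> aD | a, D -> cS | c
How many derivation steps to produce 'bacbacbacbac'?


Grammar: S -> bE, E -> aD | a, D -> cS | c
Deriving 'bacbacbacbac':
Step 1: S -> bE => bE
Step 2: E -> aD => baD
Step 3: D -> cS => bacS
Step 4: S -> bE => bacbE
Step 5: E -> aD => bacbaD
Step 6: D -> cS => bacbacS
Step 7: S -> bE => bacbacbE
Step 8: E -> aD => bacbacbaD
Step 9: D -> cS => bacbacbacS
Step 10: S -> bE => bacbacbacbE
Step 11: E -> aD => bacbacbacbaD
Step 12: D -> c => bacbacbacbac
Total derivation steps: 12

12


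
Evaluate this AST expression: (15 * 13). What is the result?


Expression: (15 * 13)
Evaluating step by step:
  15 * 13 = 195
Result: 195

195


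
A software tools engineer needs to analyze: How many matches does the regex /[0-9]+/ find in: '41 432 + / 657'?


Pattern: /[0-9]+/ (int literals)
Input: '41 432 + / 657'
Scanning for matches:
  Match 1: '41'
  Match 2: '432'
  Match 3: '657'
Total matches: 3

3


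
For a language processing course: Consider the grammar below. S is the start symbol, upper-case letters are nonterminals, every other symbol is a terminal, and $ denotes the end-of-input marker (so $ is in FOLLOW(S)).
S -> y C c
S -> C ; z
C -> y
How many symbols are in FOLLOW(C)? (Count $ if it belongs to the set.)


S is the start symbol and does not occur in any rule body, so FOLLOW(S) = {$}.
Examining every occurrence of C in a rule body:
  S -> y C c : C is followed by terminal 'c' -> add 'c'
  S -> C ; z : C is followed by terminal ';' -> add ';'
  C -> y : C does not occur in the body -> contributes nothing
FOLLOW(C) = {;, c}
Count: 2

2


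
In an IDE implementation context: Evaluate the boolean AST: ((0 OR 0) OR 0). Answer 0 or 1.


Step 1: Evaluate inner node
  0 OR 0 = 0
Step 2: Evaluate root node
  0 OR 0 = 0

0


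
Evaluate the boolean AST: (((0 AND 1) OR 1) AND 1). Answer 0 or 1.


Step 1: Evaluate inner node
  0 AND 1 = 0
Step 2: Evaluate next node
  0 OR 1 = 1
Step 3: Evaluate root node
  1 AND 1 = 1

1


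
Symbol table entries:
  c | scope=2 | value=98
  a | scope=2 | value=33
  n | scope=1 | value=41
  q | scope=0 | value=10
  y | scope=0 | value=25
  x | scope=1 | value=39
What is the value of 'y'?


Searching symbol table for 'y':
  c | scope=2 | value=98
  a | scope=2 | value=33
  n | scope=1 | value=41
  q | scope=0 | value=10
  y | scope=0 | value=25 <- MATCH
  x | scope=1 | value=39
Found 'y' at scope 0 with value 25

25


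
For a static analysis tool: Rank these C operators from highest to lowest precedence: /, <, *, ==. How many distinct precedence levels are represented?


Looking up precedence for each operator:
  / -> precedence 6
  < -> precedence 4
  * -> precedence 6
  == -> precedence 3
Sorted highest to lowest: /, *, <, ==
Distinct precedence values: [6, 4, 3]
Number of distinct levels: 3

3


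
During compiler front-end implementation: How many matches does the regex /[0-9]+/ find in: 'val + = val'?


Pattern: /[0-9]+/ (int literals)
Input: 'val + = val'
Scanning for matches:
Total matches: 0

0


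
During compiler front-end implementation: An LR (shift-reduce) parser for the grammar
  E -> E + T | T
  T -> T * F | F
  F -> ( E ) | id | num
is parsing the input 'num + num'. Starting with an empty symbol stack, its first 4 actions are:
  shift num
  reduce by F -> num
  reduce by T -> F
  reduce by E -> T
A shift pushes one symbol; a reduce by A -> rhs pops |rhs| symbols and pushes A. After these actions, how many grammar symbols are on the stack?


Tracking the symbol stack through each action:
  Action 1: shift 'num' : push -> stack = [num] (size 1)
  Action 2: reduce by F -> num : pop 1, push F -> stack = [F] (size 1)
  Action 3: reduce by T -> F : pop 1, push T -> stack = [T] (size 1)
  Action 4: reduce by E -> T : pop 1, push E -> stack = [E] (size 1)
Final stack size: 1

1


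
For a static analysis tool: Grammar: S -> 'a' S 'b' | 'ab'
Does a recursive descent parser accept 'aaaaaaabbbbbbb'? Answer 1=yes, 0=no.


Grammar accepts strings of the form a^n b^n (n >= 1)
Word: 'aaaaaaabbbbbbb'
Counting: 7 a's and 7 b's
Check: 7 == 7? Yes
Derivation (S -> aSb applied 6 time(s), then S -> ab): S => aSb => aaSbb => aaaSbbb => aaaaSbbbb => aaaaaSbbbbb => aaaaaaSbbbbbb => aaaaaaabbbbbbb
Accepted

1


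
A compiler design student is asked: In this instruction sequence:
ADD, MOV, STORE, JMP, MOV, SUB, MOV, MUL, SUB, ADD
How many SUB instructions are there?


Scanning instruction sequence for SUB:
  Position 1: ADD
  Position 2: MOV
  Position 3: STORE
  Position 4: JMP
  Position 5: MOV
  Position 6: SUB <- MATCH
  Position 7: MOV
  Position 8: MUL
  Position 9: SUB <- MATCH
  Position 10: ADD
Matches at positions: [6, 9]
Total SUB count: 2

2


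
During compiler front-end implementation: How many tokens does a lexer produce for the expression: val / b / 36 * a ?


Scanning 'val / b / 36 * a'
Token 1: 'val' -> identifier
Token 2: '/' -> operator
Token 3: 'b' -> identifier
Token 4: '/' -> operator
Token 5: '36' -> integer_literal
Token 6: '*' -> operator
Token 7: 'a' -> identifier
Total tokens: 7

7


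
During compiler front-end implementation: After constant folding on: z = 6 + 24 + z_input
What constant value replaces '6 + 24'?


Identifying constant sub-expression:
  Original: z = 6 + 24 + z_input
  6 and 24 are both compile-time constants
  Evaluating: 6 + 24 = 30
  After folding: z = 30 + z_input

30


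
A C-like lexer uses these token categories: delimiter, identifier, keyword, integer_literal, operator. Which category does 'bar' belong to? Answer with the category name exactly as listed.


Token: 'bar'
Checking categories:
  identifier: YES
  integer_literal: no
  operator: no
  keyword: no
  delimiter: no
Category: identifier

identifier


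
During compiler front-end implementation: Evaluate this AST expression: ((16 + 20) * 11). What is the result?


Expression: ((16 + 20) * 11)
Evaluating step by step:
  16 + 20 = 36
  36 * 11 = 396
Result: 396

396


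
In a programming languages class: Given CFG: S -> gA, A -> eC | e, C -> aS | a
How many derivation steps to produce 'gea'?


Grammar: S -> gA, A -> eC | e, C -> aS | a
Deriving 'gea':
Step 1: S -> gA => gA
Step 2: A -> eC => geC
Step 3: C -> a => gea
Total derivation steps: 3

3


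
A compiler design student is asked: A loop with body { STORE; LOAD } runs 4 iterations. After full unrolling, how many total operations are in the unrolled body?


Loop body operations: STORE, LOAD (2 ops per iteration)
Unrolling 4 iterations:
  Iteration 1: STORE, LOAD (2 ops)
  Iteration 2: STORE, LOAD (2 ops)
  Iteration 3: STORE, LOAD (2 ops)
  Iteration 4: STORE, LOAD (2 ops)
Total: 4 iterations * 2 ops/iter = 8 operations

8


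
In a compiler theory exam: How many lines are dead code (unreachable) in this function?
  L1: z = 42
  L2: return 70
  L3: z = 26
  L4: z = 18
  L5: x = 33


Analyzing control flow:
  L1: reachable (before return)
  L2: reachable (return statement)
  L3: DEAD (after return at L2)
  L4: DEAD (after return at L2)
  L5: DEAD (after return at L2)
Return at L2, total lines = 5
Dead lines: L3 through L5
Count: 3

3


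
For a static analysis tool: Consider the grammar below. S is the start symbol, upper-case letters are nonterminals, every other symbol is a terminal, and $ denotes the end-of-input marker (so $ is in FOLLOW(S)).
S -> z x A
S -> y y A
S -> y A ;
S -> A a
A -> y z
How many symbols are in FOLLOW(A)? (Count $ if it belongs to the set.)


S is the start symbol and does not occur in any rule body, so FOLLOW(S) = {$}.
Examining every occurrence of A in a rule body:
  S -> z x A : A is at the right end -> add FOLLOW(S) = {$}
  S -> y y A : A is at the right end -> add FOLLOW(S) = {$} (already in the set)
  S -> y A ; : A is followed by terminal ';' -> add ';'
  S -> A a : A is followed by terminal 'a' -> add 'a'
  A -> y z : A does not occur in the body -> contributes nothing
FOLLOW(A) = {;, a, $}
Count: 3

3


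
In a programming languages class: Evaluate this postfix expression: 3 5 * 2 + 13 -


Processing tokens left to right:
Push 3, Push 5
Pop 3 and 5, compute 3 * 5 = 15, push 15
Push 2
Pop 15 and 2, compute 15 + 2 = 17, push 17
Push 13
Pop 17 and 13, compute 17 - 13 = 4, push 4
Stack result: 4

4


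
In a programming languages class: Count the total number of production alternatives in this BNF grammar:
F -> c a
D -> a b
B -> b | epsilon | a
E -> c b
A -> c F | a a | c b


Counting alternatives per rule:
  F: 1 alternative(s)
  D: 1 alternative(s)
  B: 3 alternative(s)
  E: 1 alternative(s)
  A: 3 alternative(s)
Sum: 1 + 1 + 3 + 1 + 3 = 9

9


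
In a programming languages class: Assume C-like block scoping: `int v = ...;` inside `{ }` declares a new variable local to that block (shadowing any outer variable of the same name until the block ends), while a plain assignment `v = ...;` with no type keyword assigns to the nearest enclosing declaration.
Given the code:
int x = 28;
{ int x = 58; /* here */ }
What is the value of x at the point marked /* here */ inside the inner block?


Analyzing scoping rules:
Outer scope: declares x = 28
Inner block: 'int x = 58;' declares a NEW x that shadows the outer one
Inside the block the inner declaration is in scope -> 58
Result: 58

58


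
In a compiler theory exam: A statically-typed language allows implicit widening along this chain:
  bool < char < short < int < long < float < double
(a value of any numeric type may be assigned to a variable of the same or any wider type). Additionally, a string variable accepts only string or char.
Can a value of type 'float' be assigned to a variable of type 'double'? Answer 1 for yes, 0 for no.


Target variable type: double
Source value type: float
Numeric ranks: float=5, double=6
Widening allowed iff rank(source) <= rank(target): 5 <= 6? Yes
Result: 1

1


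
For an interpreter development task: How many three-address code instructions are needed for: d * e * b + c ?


Expression: d * e * b + c
Generating three-address code (respecting * over +/- precedence):
  Instruction 1: t1 = d * e
  Instruction 2: t2 = t1 * b
  Instruction 3: t3 = t2 + c
Total instructions: 3

3


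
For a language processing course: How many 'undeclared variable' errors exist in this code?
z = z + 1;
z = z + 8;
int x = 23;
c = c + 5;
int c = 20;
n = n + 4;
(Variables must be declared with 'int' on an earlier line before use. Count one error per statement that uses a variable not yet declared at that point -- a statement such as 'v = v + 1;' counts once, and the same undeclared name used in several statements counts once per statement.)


Scanning code line by line:
  Line 1: use 'z' -> ERROR (undeclared)
  Line 2: use 'z' -> ERROR (undeclared)
  Line 3: declare 'x' -> declared = ['x']
  Line 4: use 'c' -> ERROR (undeclared)
  Line 5: declare 'c' -> declared = ['c', 'x']
  Line 6: use 'n' -> ERROR (undeclared)
Total undeclared variable errors: 4

4


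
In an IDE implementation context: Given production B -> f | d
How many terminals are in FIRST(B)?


Production: B -> f | d
Examining each alternative for leading terminals:
  B -> f : first terminal = 'f'
  B -> d : first terminal = 'd'
FIRST(B) = {d, f}
Count: 2

2


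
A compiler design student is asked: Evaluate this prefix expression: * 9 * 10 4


Parsing prefix expression: * 9 * 10 4
Step 1: Innermost operation '* 10 4'
  10 * 4 = 40
Step 2: Outer operation '* 9 [40]'
  9 * 40 = 360

360


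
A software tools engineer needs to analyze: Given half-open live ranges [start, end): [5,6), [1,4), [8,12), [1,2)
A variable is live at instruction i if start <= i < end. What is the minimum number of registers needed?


Live ranges:
  Var0: [5, 6)
  Var1: [1, 4)
  Var2: [8, 12)
  Var3: [1, 2)
Sweep-line events (position, delta, active):
  pos=1 start -> active=1
  pos=1 start -> active=2
  pos=2 end -> active=1
  pos=4 end -> active=0
  pos=5 start -> active=1
  pos=6 end -> active=0
  pos=8 start -> active=1
  pos=12 end -> active=0
Maximum simultaneous active: 2
Minimum registers needed: 2

2


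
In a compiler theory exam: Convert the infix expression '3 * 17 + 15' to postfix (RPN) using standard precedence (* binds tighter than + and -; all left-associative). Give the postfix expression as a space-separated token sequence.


Applying the shunting-yard algorithm:
  Operand 3 -> output
  Push '*' onto operator stack -> op-stack: [*]
  Operand 17 -> output
  See '+' (prec 1); top '*' (prec 2) >= it -> pop '*' to output
  Push '+' onto operator stack -> op-stack: [+]
  Operand 15 -> output
  End of input: pop '+' to output
Postfix result: 3 17 * 15 +

3 17 * 15 +


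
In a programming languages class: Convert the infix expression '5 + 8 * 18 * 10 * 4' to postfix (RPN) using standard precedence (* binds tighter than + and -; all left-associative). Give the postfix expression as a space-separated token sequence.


Applying the shunting-yard algorithm:
  Operand 5 -> output
  Push '+' onto operator stack -> op-stack: [+]
  Operand 8 -> output
  Push '*' onto operator stack -> op-stack: [+, *]
  Operand 18 -> output
  See '*' (prec 2); top '*' (prec 2) >= it -> pop '*' to output
  Push '*' onto operator stack -> op-stack: [+, *]
  Operand 10 -> output
  See '*' (prec 2); top '*' (prec 2) >= it -> pop '*' to output
  Push '*' onto operator stack -> op-stack: [+, *]
  Operand 4 -> output
  End of input: pop '*' to output
  End of input: pop '+' to output
Postfix result: 5 8 18 * 10 * 4 * +

5 8 18 * 10 * 4 * +


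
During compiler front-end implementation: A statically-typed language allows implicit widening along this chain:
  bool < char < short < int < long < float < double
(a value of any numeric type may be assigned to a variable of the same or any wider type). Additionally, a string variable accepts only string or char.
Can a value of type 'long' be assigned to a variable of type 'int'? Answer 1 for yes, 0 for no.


Target variable type: int
Source value type: long
Numeric ranks: long=4, int=3
Widening allowed iff rank(source) <= rank(target): 4 <= 3? No
Result: 0

0


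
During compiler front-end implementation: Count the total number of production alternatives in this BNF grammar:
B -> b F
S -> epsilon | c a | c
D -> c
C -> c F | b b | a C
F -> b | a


Counting alternatives per rule:
  B: 1 alternative(s)
  S: 3 alternative(s)
  D: 1 alternative(s)
  C: 3 alternative(s)
  F: 2 alternative(s)
Sum: 1 + 3 + 1 + 3 + 2 = 10

10


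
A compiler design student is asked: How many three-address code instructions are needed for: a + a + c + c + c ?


Expression: a + a + c + c + c
Generating three-address code (respecting * over +/- precedence):
  Instruction 1: t1 = a + a
  Instruction 2: t2 = t1 + c
  Instruction 3: t3 = t2 + c
  Instruction 4: t4 = t3 + c
Total instructions: 4

4


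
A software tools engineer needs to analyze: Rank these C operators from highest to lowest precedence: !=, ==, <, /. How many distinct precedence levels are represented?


Looking up precedence for each operator:
  != -> precedence 3
  == -> precedence 3
  < -> precedence 4
  / -> precedence 6
Sorted highest to lowest: /, <, !=, ==
Distinct precedence values: [6, 4, 3]
Number of distinct levels: 3

3


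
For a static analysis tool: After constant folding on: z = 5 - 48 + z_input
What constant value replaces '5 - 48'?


Identifying constant sub-expression:
  Original: z = 5 - 48 + z_input
  5 and 48 are both compile-time constants
  Evaluating: 5 - 48 = -43
  After folding: z = -43 + z_input

-43


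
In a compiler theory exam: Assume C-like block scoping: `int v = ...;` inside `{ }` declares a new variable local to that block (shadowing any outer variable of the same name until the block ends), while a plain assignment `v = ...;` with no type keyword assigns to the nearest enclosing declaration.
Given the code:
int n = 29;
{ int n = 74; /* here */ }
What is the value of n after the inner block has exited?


Analyzing scoping rules:
Outer scope: declares n = 29
Inner block: 'int n = 74;' declares a NEW n that shadows the outer one
When the block exits the inner n goes out of scope; the outer n was never modified -> 29
Result: 29

29


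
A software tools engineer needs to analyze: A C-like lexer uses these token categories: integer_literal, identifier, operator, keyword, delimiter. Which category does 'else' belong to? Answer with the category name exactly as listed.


Token: 'else'
Checking categories:
  identifier: no
  integer_literal: no
  operator: no
  keyword: YES
  delimiter: no
Category: keyword

keyword


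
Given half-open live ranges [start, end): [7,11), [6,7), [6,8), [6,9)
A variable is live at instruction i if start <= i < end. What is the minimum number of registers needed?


Live ranges:
  Var0: [7, 11)
  Var1: [6, 7)
  Var2: [6, 8)
  Var3: [6, 9)
Sweep-line events (position, delta, active):
  pos=6 start -> active=1
  pos=6 start -> active=2
  pos=6 start -> active=3
  pos=7 end -> active=2
  pos=7 start -> active=3
  pos=8 end -> active=2
  pos=9 end -> active=1
  pos=11 end -> active=0
Maximum simultaneous active: 3
Minimum registers needed: 3

3


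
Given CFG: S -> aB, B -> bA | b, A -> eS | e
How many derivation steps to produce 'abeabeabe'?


Grammar: S -> aB, B -> bA | b, A -> eS | e
Deriving 'abeabeabe':
Step 1: S -> aB => aB
Step 2: B -> bA => abA
Step 3: A -> eS => abeS
Step 4: S -> aB => abeaB
Step 5: B -> bA => abeabA
Step 6: A -> eS => abeabeS
Step 7: S -> aB => abeabeaB
Step 8: B -> bA => abeabeabA
Step 9: A -> e => abeabeabe
Total derivation steps: 9

9


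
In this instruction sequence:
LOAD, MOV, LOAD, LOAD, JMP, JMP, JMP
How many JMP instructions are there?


Scanning instruction sequence for JMP:
  Position 1: LOAD
  Position 2: MOV
  Position 3: LOAD
  Position 4: LOAD
  Position 5: JMP <- MATCH
  Position 6: JMP <- MATCH
  Position 7: JMP <- MATCH
Matches at positions: [5, 6, 7]
Total JMP count: 3

3


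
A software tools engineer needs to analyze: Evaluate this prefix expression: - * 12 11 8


Parsing prefix expression: - * 12 11 8
Step 1: Innermost operation '* 12 11'
  12 * 11 = 132
Step 2: Outer operation '- [132] 8'
  132 - 8 = 124

124


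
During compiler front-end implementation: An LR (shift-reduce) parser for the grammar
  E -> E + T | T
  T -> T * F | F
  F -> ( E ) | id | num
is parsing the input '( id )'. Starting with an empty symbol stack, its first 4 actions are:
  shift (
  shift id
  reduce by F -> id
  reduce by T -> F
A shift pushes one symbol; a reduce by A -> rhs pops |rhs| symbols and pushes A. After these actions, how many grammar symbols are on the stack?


Tracking the symbol stack through each action:
  Action 1: shift '(' : push -> stack = [(] (size 1)
  Action 2: shift 'id' : push -> stack = [(, id] (size 2)
  Action 3: reduce by F -> id : pop 1, push F -> stack = [(, F] (size 2)
  Action 4: reduce by T -> F : pop 1, push T -> stack = [(, T] (size 2)
Final stack size: 2

2


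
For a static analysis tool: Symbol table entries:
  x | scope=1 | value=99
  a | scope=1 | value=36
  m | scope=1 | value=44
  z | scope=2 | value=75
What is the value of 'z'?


Searching symbol table for 'z':
  x | scope=1 | value=99
  a | scope=1 | value=36
  m | scope=1 | value=44
  z | scope=2 | value=75 <- MATCH
Found 'z' at scope 2 with value 75

75


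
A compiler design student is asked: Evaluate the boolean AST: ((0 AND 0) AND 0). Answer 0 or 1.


Step 1: Evaluate inner node
  0 AND 0 = 0
Step 2: Evaluate root node
  0 AND 0 = 0

0


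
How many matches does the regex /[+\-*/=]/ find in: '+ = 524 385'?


Pattern: /[+\-*/=]/ (operators)
Input: '+ = 524 385'
Scanning for matches:
  Match 1: '+'
  Match 2: '='
Total matches: 2

2


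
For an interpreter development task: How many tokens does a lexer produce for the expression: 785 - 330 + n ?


Scanning '785 - 330 + n'
Token 1: '785' -> integer_literal
Token 2: '-' -> operator
Token 3: '330' -> integer_literal
Token 4: '+' -> operator
Token 5: 'n' -> identifier
Total tokens: 5

5


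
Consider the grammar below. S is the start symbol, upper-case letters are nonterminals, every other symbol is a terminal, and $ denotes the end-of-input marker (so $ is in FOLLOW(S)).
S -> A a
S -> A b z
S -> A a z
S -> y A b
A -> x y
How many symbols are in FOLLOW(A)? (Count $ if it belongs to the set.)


S is the start symbol and does not occur in any rule body, so FOLLOW(S) = {$}.
Examining every occurrence of A in a rule body:
  S -> A a : A is followed by terminal 'a' -> add 'a'
  S -> A b z : A is followed by terminal 'b' -> add 'b'
  S -> A a z : A is followed by terminal 'a' -> add 'a' (already in the set)
  S -> y A b : A is followed by terminal 'b' -> add 'b' (already in the set)
  A -> x y : A does not occur in the body -> contributes nothing
FOLLOW(A) = {a, b}
Count: 2

2


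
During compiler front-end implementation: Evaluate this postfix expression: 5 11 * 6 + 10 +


Processing tokens left to right:
Push 5, Push 11
Pop 5 and 11, compute 5 * 11 = 55, push 55
Push 6
Pop 55 and 6, compute 55 + 6 = 61, push 61
Push 10
Pop 61 and 10, compute 61 + 10 = 71, push 71
Stack result: 71

71


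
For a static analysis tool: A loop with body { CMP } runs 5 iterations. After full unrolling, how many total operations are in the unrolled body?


Loop body operations: CMP (1 op per iteration)
Unrolling 5 iterations:
  Iteration 1: CMP (1 ops)
  Iteration 2: CMP (1 ops)
  Iteration 3: CMP (1 ops)
  Iteration 4: CMP (1 ops)
  Iteration 5: CMP (1 ops)
Total: 5 iterations * 1 ops/iter = 5 operations

5


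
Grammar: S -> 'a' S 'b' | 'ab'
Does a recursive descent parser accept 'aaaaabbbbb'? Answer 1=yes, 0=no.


Grammar accepts strings of the form a^n b^n (n >= 1)
Word: 'aaaaabbbbb'
Counting: 5 a's and 5 b's
Check: 5 == 5? Yes
Derivation (S -> aSb applied 4 time(s), then S -> ab): S => aSb => aaSbb => aaaSbbb => aaaaSbbbb => aaaaabbbbb
Accepted

1


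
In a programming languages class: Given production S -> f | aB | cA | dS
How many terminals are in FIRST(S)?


Production: S -> f | aB | cA | dS
Examining each alternative for leading terminals:
  S -> f : first terminal = 'f'
  S -> aB : first terminal = 'a'
  S -> cA : first terminal = 'c'
  S -> dS : first terminal = 'd'
FIRST(S) = {a, c, d, f}
Count: 4

4


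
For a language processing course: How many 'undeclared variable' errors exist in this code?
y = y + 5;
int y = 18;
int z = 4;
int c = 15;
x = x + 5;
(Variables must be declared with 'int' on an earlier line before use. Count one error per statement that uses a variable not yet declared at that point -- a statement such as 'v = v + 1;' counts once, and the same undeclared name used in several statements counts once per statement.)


Scanning code line by line:
  Line 1: use 'y' -> ERROR (undeclared)
  Line 2: declare 'y' -> declared = ['y']
  Line 3: declare 'z' -> declared = ['y', 'z']
  Line 4: declare 'c' -> declared = ['c', 'y', 'z']
  Line 5: use 'x' -> ERROR (undeclared)
Total undeclared variable errors: 2

2


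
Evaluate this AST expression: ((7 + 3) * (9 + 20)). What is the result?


Expression: ((7 + 3) * (9 + 20))
Evaluating step by step:
  7 + 3 = 10
  9 + 20 = 29
  10 * 29 = 290
Result: 290

290


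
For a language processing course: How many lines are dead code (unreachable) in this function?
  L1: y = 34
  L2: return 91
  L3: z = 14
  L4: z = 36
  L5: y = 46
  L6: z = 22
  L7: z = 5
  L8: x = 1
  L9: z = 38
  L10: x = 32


Analyzing control flow:
  L1: reachable (before return)
  L2: reachable (return statement)
  L3: DEAD (after return at L2)
  L4: DEAD (after return at L2)
  L5: DEAD (after return at L2)
  L6: DEAD (after return at L2)
  L7: DEAD (after return at L2)
  L8: DEAD (after return at L2)
  L9: DEAD (after return at L2)
  L10: DEAD (after return at L2)
Return at L2, total lines = 10
Dead lines: L3 through L10
Count: 8

8


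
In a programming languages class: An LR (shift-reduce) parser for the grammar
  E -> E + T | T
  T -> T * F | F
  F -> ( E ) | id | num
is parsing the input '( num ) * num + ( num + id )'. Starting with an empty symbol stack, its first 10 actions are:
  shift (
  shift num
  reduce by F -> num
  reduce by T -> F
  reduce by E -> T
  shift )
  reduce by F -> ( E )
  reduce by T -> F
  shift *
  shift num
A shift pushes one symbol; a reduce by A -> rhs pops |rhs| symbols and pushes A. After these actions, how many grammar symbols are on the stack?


Tracking the symbol stack through each action:
  Action 1: shift '(' : push -> stack = [(] (size 1)
  Action 2: shift 'num' : push -> stack = [(, num] (size 2)
  Action 3: reduce by F -> num : pop 1, push F -> stack = [(, F] (size 2)
  Action 4: reduce by T -> F : pop 1, push T -> stack = [(, T] (size 2)
  Action 5: reduce by E -> T : pop 1, push E -> stack = [(, E] (size 2)
  Action 6: shift ')' : push -> stack = [(, E, )] (size 3)
  Action 7: reduce by F -> ( E ) : pop 3, push F -> stack = [F] (size 1)
  Action 8: reduce by T -> F : pop 1, push T -> stack = [T] (size 1)
  Action 9: shift '*' : push -> stack = [T, *] (size 2)
  Action 10: shift 'num' : push -> stack = [T, *, num] (size 3)
Final stack size: 3

3


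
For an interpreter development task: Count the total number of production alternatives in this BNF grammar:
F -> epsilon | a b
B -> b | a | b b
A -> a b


Counting alternatives per rule:
  F: 2 alternative(s)
  B: 3 alternative(s)
  A: 1 alternative(s)
Sum: 2 + 3 + 1 = 6

6


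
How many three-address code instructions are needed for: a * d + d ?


Expression: a * d + d
Generating three-address code (respecting * over +/- precedence):
  Instruction 1: t1 = a * d
  Instruction 2: t2 = t1 + d
Total instructions: 2

2


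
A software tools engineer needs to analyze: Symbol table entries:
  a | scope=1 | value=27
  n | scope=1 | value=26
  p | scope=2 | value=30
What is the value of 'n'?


Searching symbol table for 'n':
  a | scope=1 | value=27
  n | scope=1 | value=26 <- MATCH
  p | scope=2 | value=30
Found 'n' at scope 1 with value 26

26


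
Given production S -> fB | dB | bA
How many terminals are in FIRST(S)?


Production: S -> fB | dB | bA
Examining each alternative for leading terminals:
  S -> fB : first terminal = 'f'
  S -> dB : first terminal = 'd'
  S -> bA : first terminal = 'b'
FIRST(S) = {b, d, f}
Count: 3

3


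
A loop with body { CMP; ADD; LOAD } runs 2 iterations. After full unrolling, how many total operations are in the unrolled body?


Loop body operations: CMP, ADD, LOAD (3 ops per iteration)
Unrolling 2 iterations:
  Iteration 1: CMP, ADD, LOAD (3 ops)
  Iteration 2: CMP, ADD, LOAD (3 ops)
Total: 2 iterations * 3 ops/iter = 6 operations

6


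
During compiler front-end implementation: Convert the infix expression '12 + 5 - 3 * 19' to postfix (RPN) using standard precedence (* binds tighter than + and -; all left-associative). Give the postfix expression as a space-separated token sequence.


Applying the shunting-yard algorithm:
  Operand 12 -> output
  Push '+' onto operator stack -> op-stack: [+]
  Operand 5 -> output
  See '-' (prec 1); top '+' (prec 1) >= it -> pop '+' to output
  Push '-' onto operator stack -> op-stack: [-]
  Operand 3 -> output
  Push '*' onto operator stack -> op-stack: [-, *]
  Operand 19 -> output
  End of input: pop '*' to output
  End of input: pop '-' to output
Postfix result: 12 5 + 3 19 * -

12 5 + 3 19 * -


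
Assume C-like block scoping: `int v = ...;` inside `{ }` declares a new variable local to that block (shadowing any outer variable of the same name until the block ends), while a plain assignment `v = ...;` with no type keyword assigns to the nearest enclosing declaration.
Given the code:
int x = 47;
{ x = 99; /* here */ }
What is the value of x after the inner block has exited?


Analyzing scoping rules:
Outer scope: declares x = 47
Inner block: 'x = 99;' has no type keyword, so it is an assignment to the outer x (no shadowing)
The assignment changed the outer variable itself, so the new value persists after the block -> 99
Result: 99

99


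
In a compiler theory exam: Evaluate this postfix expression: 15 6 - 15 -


Processing tokens left to right:
Push 15, Push 6
Pop 15 and 6, compute 15 - 6 = 9, push 9
Push 15
Pop 9 and 15, compute 9 - 15 = -6, push -6
Stack result: -6

-6


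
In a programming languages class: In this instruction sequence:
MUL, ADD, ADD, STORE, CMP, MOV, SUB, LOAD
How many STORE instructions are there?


Scanning instruction sequence for STORE:
  Position 1: MUL
  Position 2: ADD
  Position 3: ADD
  Position 4: STORE <- MATCH
  Position 5: CMP
  Position 6: MOV
  Position 7: SUB
  Position 8: LOAD
Matches at positions: [4]
Total STORE count: 1

1


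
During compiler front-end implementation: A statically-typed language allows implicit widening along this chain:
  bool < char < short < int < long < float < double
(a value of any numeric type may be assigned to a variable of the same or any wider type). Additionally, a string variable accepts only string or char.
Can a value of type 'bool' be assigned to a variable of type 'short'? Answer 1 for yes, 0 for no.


Target variable type: short
Source value type: bool
Numeric ranks: bool=0, short=2
Widening allowed iff rank(source) <= rank(target): 0 <= 2? Yes
Result: 1

1


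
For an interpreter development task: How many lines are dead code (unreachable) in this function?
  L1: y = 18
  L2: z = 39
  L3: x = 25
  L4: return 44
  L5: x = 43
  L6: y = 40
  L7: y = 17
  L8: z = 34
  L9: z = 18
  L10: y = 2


Analyzing control flow:
  L1: reachable (before return)
  L2: reachable (before return)
  L3: reachable (before return)
  L4: reachable (return statement)
  L5: DEAD (after return at L4)
  L6: DEAD (after return at L4)
  L7: DEAD (after return at L4)
  L8: DEAD (after return at L4)
  L9: DEAD (after return at L4)
  L10: DEAD (after return at L4)
Return at L4, total lines = 10
Dead lines: L5 through L10
Count: 6

6


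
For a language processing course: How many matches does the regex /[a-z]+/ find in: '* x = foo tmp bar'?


Pattern: /[a-z]+/ (identifiers)
Input: '* x = foo tmp bar'
Scanning for matches:
  Match 1: 'x'
  Match 2: 'foo'
  Match 3: 'tmp'
  Match 4: 'bar'
Total matches: 4

4


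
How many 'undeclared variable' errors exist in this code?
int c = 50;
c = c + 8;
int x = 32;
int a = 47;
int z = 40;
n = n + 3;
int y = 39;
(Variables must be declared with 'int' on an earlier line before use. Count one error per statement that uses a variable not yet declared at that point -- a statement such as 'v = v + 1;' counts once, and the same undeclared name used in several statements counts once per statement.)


Scanning code line by line:
  Line 1: declare 'c' -> declared = ['c']
  Line 2: use 'c' -> OK (declared)
  Line 3: declare 'x' -> declared = ['c', 'x']
  Line 4: declare 'a' -> declared = ['a', 'c', 'x']
  Line 5: declare 'z' -> declared = ['a', 'c', 'x', 'z']
  Line 6: use 'n' -> ERROR (undeclared)
  Line 7: declare 'y' -> declared = ['a', 'c', 'x', 'y', 'z']
Total undeclared variable errors: 1

1


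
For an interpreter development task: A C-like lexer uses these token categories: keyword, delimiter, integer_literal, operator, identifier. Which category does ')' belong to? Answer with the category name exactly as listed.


Token: ')'
Checking categories:
  identifier: no
  integer_literal: no
  operator: no
  keyword: no
  delimiter: YES
Category: delimiter

delimiter


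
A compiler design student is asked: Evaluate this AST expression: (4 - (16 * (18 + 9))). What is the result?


Expression: (4 - (16 * (18 + 9)))
Evaluating step by step:
  18 + 9 = 27
  16 * 27 = 432
  4 - 432 = -428
Result: -428

-428


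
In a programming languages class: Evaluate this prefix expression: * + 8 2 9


Parsing prefix expression: * + 8 2 9
Step 1: Innermost operation '+ 8 2'
  8 + 2 = 10
Step 2: Outer operation '* [10] 9'
  10 * 9 = 90

90


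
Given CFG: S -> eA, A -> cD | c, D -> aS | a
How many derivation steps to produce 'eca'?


Grammar: S -> eA, A -> cD | c, D -> aS | a
Deriving 'eca':
Step 1: S -> eA => eA
Step 2: A -> cD => ecD
Step 3: D -> a => eca
Total derivation steps: 3

3


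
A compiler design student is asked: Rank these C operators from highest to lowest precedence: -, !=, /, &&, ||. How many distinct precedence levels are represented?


Looking up precedence for each operator:
  - -> precedence 5
  != -> precedence 3
  / -> precedence 6
  && -> precedence 2
  || -> precedence 1
Sorted highest to lowest: /, -, !=, &&, ||
Distinct precedence values: [6, 5, 3, 2, 1]
Number of distinct levels: 5

5


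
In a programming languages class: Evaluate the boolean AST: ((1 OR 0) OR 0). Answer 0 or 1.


Step 1: Evaluate inner node
  1 OR 0 = 1
Step 2: Evaluate root node
  1 OR 0 = 1

1


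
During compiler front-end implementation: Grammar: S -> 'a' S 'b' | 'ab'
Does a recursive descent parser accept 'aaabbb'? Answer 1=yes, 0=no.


Grammar accepts strings of the form a^n b^n (n >= 1)
Word: 'aaabbb'
Counting: 3 a's and 3 b's
Check: 3 == 3? Yes
Derivation (S -> aSb applied 2 time(s), then S -> ab): S => aSb => aaSbb => aaabbb
Accepted

1


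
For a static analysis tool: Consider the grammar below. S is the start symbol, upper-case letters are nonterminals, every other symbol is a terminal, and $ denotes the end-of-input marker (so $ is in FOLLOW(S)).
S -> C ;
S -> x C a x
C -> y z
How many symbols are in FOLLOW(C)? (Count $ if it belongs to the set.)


S is the start symbol and does not occur in any rule body, so FOLLOW(S) = {$}.
Examining every occurrence of C in a rule body:
  S -> C ; : C is followed by terminal ';' -> add ';'
  S -> x C a x : C is followed by terminal 'a' -> add 'a'
  C -> y z : C does not occur in the body -> contributes nothing
FOLLOW(C) = {;, a}
Count: 2

2


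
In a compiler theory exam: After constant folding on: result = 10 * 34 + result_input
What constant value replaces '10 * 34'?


Identifying constant sub-expression:
  Original: result = 10 * 34 + result_input
  10 and 34 are both compile-time constants
  Evaluating: 10 * 34 = 340
  After folding: result = 340 + result_input

340


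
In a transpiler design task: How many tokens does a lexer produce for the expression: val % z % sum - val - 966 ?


Scanning 'val % z % sum - val - 966'
Token 1: 'val' -> identifier
Token 2: '%' -> operator
Token 3: 'z' -> identifier
Token 4: '%' -> operator
Token 5: 'sum' -> identifier
Token 6: '-' -> operator
Token 7: 'val' -> identifier
Token 8: '-' -> operator
Token 9: '966' -> integer_literal
Total tokens: 9

9
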